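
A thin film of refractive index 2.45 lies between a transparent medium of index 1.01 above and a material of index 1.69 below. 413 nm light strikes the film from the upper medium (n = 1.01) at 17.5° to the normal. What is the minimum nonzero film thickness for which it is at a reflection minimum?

Ray reflecting at the top interface goes from n = 1.01 toward n = 2.45: a half-wave phase shift.
At the lower boundary (n = 2.45 to n = 1.69) the reflected ray undergoes no phase shift.
The two reflections differ by half a wavelength.
So the condition for destructive reflection is 2 n t cos θ_r = m λ.
Snell's law: 1.01 sin 17.5° = 2.45 sin θ_r → sin θ_r = 0.124, cos θ_r = 0.992.
Minimum nonzero at m = 1: t = λ / (2 n cos θ_r) = 413 / (2 × 2.45 × 0.992) = 84.9 nm.

84.9 nm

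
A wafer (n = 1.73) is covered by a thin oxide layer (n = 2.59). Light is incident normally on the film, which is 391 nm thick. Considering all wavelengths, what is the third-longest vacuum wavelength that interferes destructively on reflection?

Top surface (1.0 → 2.59): reflection off a higher-index medium gives a half-wave phase shift.
At the lower boundary (n = 2.59 to n = 1.73) the reflected ray undergoes no phase shift.
Net: one phase inversion between the two reflected rays.
With one net inversion, destructive interference in reflection requires 2 n t = m λ.
λ = 2 n t / m. The third-longest wavelength is m = 3: λ = 2 × 2.59 × 391 / 3.00 = 675 nm.

675 nm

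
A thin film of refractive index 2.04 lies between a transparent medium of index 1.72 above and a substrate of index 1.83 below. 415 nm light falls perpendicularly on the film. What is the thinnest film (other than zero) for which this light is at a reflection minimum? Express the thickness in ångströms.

1017 Å

Top surface (1.72 → 2.04): reflection off a higher-index medium gives a half-wave phase shift.
At the lower boundary (n = 2.04 to n = 1.83) the reflected ray undergoes no phase shift.
Exactly one π shift → a net half-wave offset.
With one net inversion, destructive interference in reflection requires 2 n t = m λ.
Minimum nonzero at m = 1: t = λ / (2 n) = 415 / (2 × 2.04) = 102 nm.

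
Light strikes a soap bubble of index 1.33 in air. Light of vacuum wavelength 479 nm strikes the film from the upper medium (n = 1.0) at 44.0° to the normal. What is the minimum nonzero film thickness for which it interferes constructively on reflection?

Ray reflecting at the top interface goes from n = 1.0 toward n = 1.33: a half-wave phase shift.
Bottom surface (1.33 → 1.0): reflection off a lower-index medium gives no phase shift.
Net: one phase inversion between the two reflected rays.
With one net inversion, constructive interference in reflection requires 2 n t cos θ_r = (m + ½) λ.
Snell's law: 1.0 sin 44.0° = 1.33 sin θ_r → sin θ_r = 0.522, cos θ_r = 0.853.
Minimum at m = 0: t = λ / (4 n cos θ_r) = 479 / (4 × 1.33 × 0.853) = 106 nm.

106 nm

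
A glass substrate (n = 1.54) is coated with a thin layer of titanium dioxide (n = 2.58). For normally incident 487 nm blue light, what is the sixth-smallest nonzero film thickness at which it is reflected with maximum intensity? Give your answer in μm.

Top surface (1.0 → 2.58): reflection off a higher-index medium gives a half-wave phase shift.
Bottom surface (2.58 → 1.54): reflection off a lower-index medium gives no phase shift.
The two reflections differ by half a wavelength.
So the condition for constructive reflection is 2 n t = (m + ½) λ.
The sixth-smallest nonzero thickness corresponds to m = 5: t = (m + ½) λ / (2 n) = 5.50 × 487 / (2 × 2.58) = 519 nm.

0.519 μm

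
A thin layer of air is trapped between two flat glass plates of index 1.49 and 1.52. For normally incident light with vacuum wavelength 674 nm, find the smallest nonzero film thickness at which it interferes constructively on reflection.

169 nm

Ray reflecting at the top interface goes from n = 1.49 toward n = 1.0: no phase shift.
At the lower boundary (n = 1.0 to n = 1.52) the reflected ray undergoes a half-wave phase shift.
The two reflections differ by half a wavelength.
So the condition for constructive reflection is 2 n t = (m + ½) λ.
Minimum at m = 0: t = λ / (4 n) = 674 / (4 × 1.0) = 169 nm.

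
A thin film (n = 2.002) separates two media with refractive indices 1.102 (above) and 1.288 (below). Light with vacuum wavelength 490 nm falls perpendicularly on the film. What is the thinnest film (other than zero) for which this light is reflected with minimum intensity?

Top surface (1.102 → 2.002): reflection off a higher-index medium gives a half-wave phase shift.
At the lower boundary (n = 2.002 to n = 1.288) the reflected ray undergoes no phase shift.
The two reflections differ by half a wavelength.
So the condition for destructive reflection is 2 n t = m λ.
Minimum nonzero at m = 1: t = λ / (2 n) = 490 / (2 × 2.002) = 122 nm.

122 nm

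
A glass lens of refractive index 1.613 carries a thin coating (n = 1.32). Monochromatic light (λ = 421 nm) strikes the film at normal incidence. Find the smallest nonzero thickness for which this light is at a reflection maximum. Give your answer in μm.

At the upper boundary (n = 1.0 to n = 1.32) the reflected ray undergoes a half-wave phase shift.
Ray reflecting at the bottom interface goes from n = 1.32 toward n = 1.613: a half-wave phase shift.
Zero or two π shifts → no net half-wave offset.
With no net inversion, constructive interference in reflection requires 2 n t = m λ.
The smallest nonzero thickness corresponds to m = 1: t = m λ / (2 n) = 1.00 × 421 / (2 × 1.32) = 159 nm.

0.159 μm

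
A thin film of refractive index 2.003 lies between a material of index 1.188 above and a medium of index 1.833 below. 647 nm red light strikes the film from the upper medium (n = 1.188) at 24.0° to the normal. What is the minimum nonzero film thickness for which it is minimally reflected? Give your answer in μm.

Ray reflecting at the top interface goes from n = 1.188 toward n = 2.003: a half-wave phase shift.
Bottom surface (2.003 → 1.833): reflection off a lower-index medium gives no phase shift.
The two reflections differ by half a wavelength.
For dark reflection here: 2 n t cos θ_r = m λ.
Snell's law: 1.188 sin 24.0° = 2.003 sin θ_r → sin θ_r = 0.241, cos θ_r = 0.970.
Minimum nonzero at m = 1: t = λ / (2 n cos θ_r) = 647 / (2 × 2.003 × 0.970) = 166 nm.

0.166 μm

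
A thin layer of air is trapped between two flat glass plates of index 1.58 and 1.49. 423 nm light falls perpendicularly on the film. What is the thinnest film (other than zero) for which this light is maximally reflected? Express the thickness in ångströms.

Top surface (1.58 → 1.0): reflection off a lower-index medium gives no phase shift.
Ray reflecting at the bottom interface goes from n = 1.0 toward n = 1.49: a half-wave phase shift.
Net: one phase inversion between the two reflected rays.
With one net inversion, constructive interference in reflection requires 2 n t = (m + ½) λ.
Minimum at m = 0: t = λ / (4 n) = 423 / (4 × 1.0) = 106 nm.

1058 Å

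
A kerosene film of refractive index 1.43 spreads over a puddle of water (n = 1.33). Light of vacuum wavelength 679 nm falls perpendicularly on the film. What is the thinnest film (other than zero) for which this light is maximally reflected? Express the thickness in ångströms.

Ray reflecting at the top interface goes from n = 1.0 toward n = 1.43: a half-wave phase shift.
Ray reflecting at the bottom interface goes from n = 1.43 toward n = 1.33: no phase shift.
Exactly one π shift → a net half-wave offset.
With one net inversion, constructive interference in reflection requires 2 n t = (m + ½) λ.
Minimum at m = 0: t = λ / (4 n) = 679 / (4 × 1.43) = 119 nm.

1187 Å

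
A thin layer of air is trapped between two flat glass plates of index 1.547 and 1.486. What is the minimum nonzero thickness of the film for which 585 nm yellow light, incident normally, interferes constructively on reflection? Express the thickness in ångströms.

Ray reflecting at the top interface goes from n = 1.547 toward n = 1.0: no phase shift.
Bottom surface (1.0 → 1.486): reflection off a higher-index medium gives a half-wave phase shift.
The two reflections differ by half a wavelength.
With one net inversion, constructive interference in reflection requires 2 n t = (m + ½) λ.
Minimum at m = 0: t = λ / (4 n) = 585 / (4 × 1.0) = 146 nm.

1463 Å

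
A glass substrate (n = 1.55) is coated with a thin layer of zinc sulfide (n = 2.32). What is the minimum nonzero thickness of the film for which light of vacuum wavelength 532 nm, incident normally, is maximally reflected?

Top surface (1.0 → 2.32): reflection off a higher-index medium gives a half-wave phase shift.
Ray reflecting at the bottom interface goes from n = 2.32 toward n = 1.55: no phase shift.
Net: one phase inversion between the two reflected rays.
So the condition for constructive reflection is 2 n t = (m + ½) λ.
Minimum at m = 0: t = λ / (4 n) = 532 / (4 × 2.32) = 57.3 nm.

57.3 nm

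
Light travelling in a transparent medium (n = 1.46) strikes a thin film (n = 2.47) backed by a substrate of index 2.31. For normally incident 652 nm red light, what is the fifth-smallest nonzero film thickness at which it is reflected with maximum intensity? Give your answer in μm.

0.594 μm

Ray reflecting at the top interface goes from n = 1.46 toward n = 2.47: a half-wave phase shift.
At the lower boundary (n = 2.47 to n = 2.31) the reflected ray undergoes no phase shift.
Exactly one π shift → a net half-wave offset.
For maximum reflection here: 2 n t = (m + ½) λ.
The fifth-smallest nonzero thickness corresponds to m = 4: t = (m + ½) λ / (2 n) = 4.50 × 652 / (2 × 2.47) = 594 nm.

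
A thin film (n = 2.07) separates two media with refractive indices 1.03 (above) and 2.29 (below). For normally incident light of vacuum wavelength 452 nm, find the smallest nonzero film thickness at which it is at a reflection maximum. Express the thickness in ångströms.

1092 Å

Ray reflecting at the top interface goes from n = 1.03 toward n = 2.07: a half-wave phase shift.
Bottom surface (2.07 → 2.29): reflection off a higher-index medium gives a half-wave phase shift.
Net: no relative phase inversion (both shifts match).
For bright reflection here: 2 n t = m λ.
Minimum nonzero at m = 1: t = λ / (2 n) = 452 / (2 × 2.07) = 109 nm.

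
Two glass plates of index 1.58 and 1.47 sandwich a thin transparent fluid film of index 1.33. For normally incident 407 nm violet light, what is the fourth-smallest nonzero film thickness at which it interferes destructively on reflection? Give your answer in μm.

0.612 μm

Ray reflecting at the top interface goes from n = 1.58 toward n = 1.33: no phase shift.
Ray reflecting at the bottom interface goes from n = 1.33 toward n = 1.47: a half-wave phase shift.
Exactly one π shift → a net half-wave offset.
For minimum reflection here: 2 n t = m λ.
The fourth-smallest nonzero thickness corresponds to m = 4: t = m λ / (2 n) = 4.00 × 407 / (2 × 1.33) = 612 nm.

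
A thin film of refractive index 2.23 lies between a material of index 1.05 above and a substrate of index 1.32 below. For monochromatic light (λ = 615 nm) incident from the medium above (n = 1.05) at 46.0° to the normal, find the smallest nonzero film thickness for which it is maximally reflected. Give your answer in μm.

Top surface (1.05 → 2.23): reflection off a higher-index medium gives a half-wave phase shift.
At the lower boundary (n = 2.23 to n = 1.32) the reflected ray undergoes no phase shift.
Net: one phase inversion between the two reflected rays.
So the condition for constructive reflection is 2 n t cos θ_r = (m + ½) λ.
Snell's law: 1.05 sin 46.0° = 2.23 sin θ_r → sin θ_r = 0.339, cos θ_r = 0.941.
Minimum at m = 0: t = λ / (4 n cos θ_r) = 615 / (4 × 2.23 × 0.941) = 73.3 nm.

0.0733 μm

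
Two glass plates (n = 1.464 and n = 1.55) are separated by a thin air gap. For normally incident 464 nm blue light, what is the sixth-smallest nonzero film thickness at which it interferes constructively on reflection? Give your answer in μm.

Top surface (1.464 → 1.0): reflection off a lower-index medium gives no phase shift.
Ray reflecting at the bottom interface goes from n = 1.0 toward n = 1.55: a half-wave phase shift.
Net: one phase inversion between the two reflected rays.
With one net inversion, constructive interference in reflection requires 2 n t = (m + ½) λ.
The sixth-smallest nonzero thickness corresponds to m = 5: t = (m + ½) λ / (2 n) = 5.50 × 464 / (2 × 1.0) = 1276 nm.

1.28 μm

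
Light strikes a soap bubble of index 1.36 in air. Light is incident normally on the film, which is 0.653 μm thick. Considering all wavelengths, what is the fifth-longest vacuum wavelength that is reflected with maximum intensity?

395 nm

Top surface (1.0 → 1.36): reflection off a higher-index medium gives a half-wave phase shift.
At the lower boundary (n = 1.36 to n = 1.0) the reflected ray undergoes no phase shift.
Net: one phase inversion between the two reflected rays.
So the condition for constructive reflection is 2 n t = (m + ½) λ.
λ = 2 n t / (m + ½). The fifth-longest wavelength is m = 4: λ = 2 × 1.36 × 653 / 4.50 = 395 nm.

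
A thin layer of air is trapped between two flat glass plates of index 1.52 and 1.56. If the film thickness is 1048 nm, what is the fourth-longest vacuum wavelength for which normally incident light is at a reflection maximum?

599 nm

Top surface (1.52 → 1.0): reflection off a lower-index medium gives no phase shift.
At the lower boundary (n = 1.0 to n = 1.56) the reflected ray undergoes a half-wave phase shift.
The two reflections differ by half a wavelength.
For bright reflection here: 2 n t = (m + ½) λ.
λ = 2 n t / (m + ½). The fourth-longest wavelength is m = 3: λ = 2 × 1.0 × 1048 / 3.50 = 599 nm.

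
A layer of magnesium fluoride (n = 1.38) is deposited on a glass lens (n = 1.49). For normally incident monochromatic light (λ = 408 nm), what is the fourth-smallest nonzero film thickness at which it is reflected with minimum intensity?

517 nm

At the upper boundary (n = 1.0 to n = 1.38) the reflected ray undergoes a half-wave phase shift.
Bottom surface (1.38 → 1.49): reflection off a higher-index medium gives a half-wave phase shift.
Net: no relative phase inversion (both shifts match).
For weak reflection here: 2 n t = (m + ½) λ.
The fourth-smallest nonzero thickness corresponds to m = 3: t = (m + ½) λ / (2 n) = 3.50 × 408 / (2 × 1.38) = 517 nm.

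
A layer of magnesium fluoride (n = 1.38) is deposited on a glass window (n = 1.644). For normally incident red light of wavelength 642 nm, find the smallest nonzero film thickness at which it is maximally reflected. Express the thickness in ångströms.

2326 Å

Top surface (1.0 → 1.38): reflection off a higher-index medium gives a half-wave phase shift.
Bottom surface (1.38 → 1.644): reflection off a higher-index medium gives a half-wave phase shift.
The two reflections carry the same phase change, so no net offset.
So the condition for constructive reflection is 2 n t = m λ.
Minimum nonzero at m = 1: t = λ / (2 n) = 642 / (2 × 1.38) = 233 nm.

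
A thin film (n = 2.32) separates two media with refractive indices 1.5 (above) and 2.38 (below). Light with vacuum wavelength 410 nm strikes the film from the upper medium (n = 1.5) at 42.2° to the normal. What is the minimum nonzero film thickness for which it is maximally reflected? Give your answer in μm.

At the upper boundary (n = 1.5 to n = 2.32) the reflected ray undergoes a half-wave phase shift.
At the lower boundary (n = 2.32 to n = 2.38) the reflected ray undergoes a half-wave phase shift.
Net: no relative phase inversion (both shifts match).
So the condition for constructive reflection is 2 n t cos θ_r = m λ.
Snell's law: 1.5 sin 42.2° = 2.32 sin θ_r → sin θ_r = 0.434, cos θ_r = 0.901.
Minimum nonzero at m = 1: t = λ / (2 n cos θ_r) = 410 / (2 × 2.32 × 0.901) = 98.1 nm.

0.0981 μm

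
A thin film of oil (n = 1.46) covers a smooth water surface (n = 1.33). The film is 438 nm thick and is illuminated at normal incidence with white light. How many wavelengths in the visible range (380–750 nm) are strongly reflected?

Ray reflecting at the top interface goes from n = 1.0 toward n = 1.46: a half-wave phase shift.
At the lower boundary (n = 1.46 to n = 1.33) the reflected ray undergoes no phase shift.
Net: one phase inversion between the two reflected rays.
For strong reflection here: 2 n t = (m + ½) λ.
λ = 2 n t / (m + ½) = 1279 / (m + ½) nm.
m=1: 853 nm (IR); m=2: 512 nm (visible); m=3: 365 nm (UV).

1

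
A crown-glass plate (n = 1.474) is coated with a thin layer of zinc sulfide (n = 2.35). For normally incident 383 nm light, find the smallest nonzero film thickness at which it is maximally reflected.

40.7 nm

Ray reflecting at the top interface goes from n = 1.0 toward n = 2.35: a half-wave phase shift.
Ray reflecting at the bottom interface goes from n = 2.35 toward n = 1.474: no phase shift.
Net: one phase inversion between the two reflected rays.
So the condition for constructive reflection is 2 n t = (m + ½) λ.
Minimum at m = 0: t = λ / (4 n) = 383 / (4 × 2.35) = 40.7 nm.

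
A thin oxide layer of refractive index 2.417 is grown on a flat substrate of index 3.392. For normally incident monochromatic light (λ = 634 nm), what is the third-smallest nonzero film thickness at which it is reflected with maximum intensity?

Top surface (1.0 → 2.417): reflection off a higher-index medium gives a half-wave phase shift.
Bottom surface (2.417 → 3.392): reflection off a higher-index medium gives a half-wave phase shift.
Zero or two π shifts → no net half-wave offset.
So the condition for constructive reflection is 2 n t = m λ.
The third-smallest nonzero thickness corresponds to m = 3: t = m λ / (2 n) = 3.00 × 634 / (2 × 2.417) = 393 nm.

393 nm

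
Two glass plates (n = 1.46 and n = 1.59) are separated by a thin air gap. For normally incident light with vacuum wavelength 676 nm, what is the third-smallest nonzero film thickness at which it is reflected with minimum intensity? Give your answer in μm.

1.01 μm

Top surface (1.46 → 1.0): reflection off a lower-index medium gives no phase shift.
At the lower boundary (n = 1.0 to n = 1.59) the reflected ray undergoes a half-wave phase shift.
Exactly one π shift → a net half-wave offset.
So the condition for destructive reflection is 2 n t = m λ.
The third-smallest nonzero thickness corresponds to m = 3: t = m λ / (2 n) = 3.00 × 676 / (2 × 1.0) = 1014 nm.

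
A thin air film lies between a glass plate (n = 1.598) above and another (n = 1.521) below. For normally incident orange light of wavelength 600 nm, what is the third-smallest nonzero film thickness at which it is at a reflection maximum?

750 nm

At the upper boundary (n = 1.598 to n = 1.0) the reflected ray undergoes no phase shift.
Ray reflecting at the bottom interface goes from n = 1.0 toward n = 1.521: a half-wave phase shift.
Exactly one π shift → a net half-wave offset.
With one net inversion, constructive interference in reflection requires 2 n t = (m + ½) λ.
The third-smallest nonzero thickness corresponds to m = 2: t = (m + ½) λ / (2 n) = 2.50 × 600 / (2 × 1.0) = 750 nm.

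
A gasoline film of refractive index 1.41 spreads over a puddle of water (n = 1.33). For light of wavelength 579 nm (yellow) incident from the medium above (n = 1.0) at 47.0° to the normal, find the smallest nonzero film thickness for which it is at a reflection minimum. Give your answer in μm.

0.240 μm

At the upper boundary (n = 1.0 to n = 1.41) the reflected ray undergoes a half-wave phase shift.
Bottom surface (1.41 → 1.33): reflection off a lower-index medium gives no phase shift.
The two reflections differ by half a wavelength.
For minimum reflection here: 2 n t cos θ_r = m λ.
Snell's law: 1.0 sin 47.0° = 1.41 sin θ_r → sin θ_r = 0.519, cos θ_r = 0.855.
Minimum nonzero at m = 1: t = λ / (2 n cos θ_r) = 579 / (2 × 1.41 × 0.855) = 240 nm.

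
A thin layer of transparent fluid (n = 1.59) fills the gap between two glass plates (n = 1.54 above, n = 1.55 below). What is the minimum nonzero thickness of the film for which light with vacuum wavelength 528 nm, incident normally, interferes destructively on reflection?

Ray reflecting at the top interface goes from n = 1.54 toward n = 1.59: a half-wave phase shift.
Bottom surface (1.59 → 1.55): reflection off a lower-index medium gives no phase shift.
Net: one phase inversion between the two reflected rays.
With one net inversion, destructive interference in reflection requires 2 n t = m λ.
Minimum nonzero at m = 1: t = λ / (2 n) = 528 / (2 × 1.59) = 166 nm.

166 nm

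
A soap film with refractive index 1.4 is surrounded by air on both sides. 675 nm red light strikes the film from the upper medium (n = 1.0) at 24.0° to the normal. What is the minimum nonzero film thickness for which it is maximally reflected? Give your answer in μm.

0.126 μm

At the upper boundary (n = 1.0 to n = 1.4) the reflected ray undergoes a half-wave phase shift.
Bottom surface (1.4 → 1.0): reflection off a lower-index medium gives no phase shift.
Exactly one π shift → a net half-wave offset.
For strong reflection here: 2 n t cos θ_r = (m + ½) λ.
Snell's law: 1.0 sin 24.0° = 1.4 sin θ_r → sin θ_r = 0.291, cos θ_r = 0.957.
Minimum at m = 0: t = λ / (4 n cos θ_r) = 675 / (4 × 1.4 × 0.957) = 126 nm.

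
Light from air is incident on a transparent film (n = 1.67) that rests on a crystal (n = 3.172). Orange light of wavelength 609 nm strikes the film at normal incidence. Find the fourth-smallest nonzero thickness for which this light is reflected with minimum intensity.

638 nm

Ray reflecting at the top interface goes from n = 1.0 toward n = 1.67: a half-wave phase shift.
Ray reflecting at the bottom interface goes from n = 1.67 toward n = 3.172: a half-wave phase shift.
The two reflections carry the same phase change, so no net offset.
So the condition for destructive reflection is 2 n t = (m + ½) λ.
The fourth-smallest nonzero thickness corresponds to m = 3: t = (m + ½) λ / (2 n) = 3.50 × 609 / (2 × 1.67) = 638 nm.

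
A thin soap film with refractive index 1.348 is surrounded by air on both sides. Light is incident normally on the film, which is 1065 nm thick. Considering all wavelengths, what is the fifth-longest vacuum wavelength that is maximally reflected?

638 nm

Ray reflecting at the top interface goes from n = 1.0 toward n = 1.348: a half-wave phase shift.
Ray reflecting at the bottom interface goes from n = 1.348 toward n = 1.0: no phase shift.
Exactly one π shift → a net half-wave offset.
For bright reflection here: 2 n t = (m + ½) λ.
λ = 2 n t / (m + ½). The fifth-longest wavelength is m = 4: λ = 2 × 1.348 × 1065 / 4.50 = 638 nm.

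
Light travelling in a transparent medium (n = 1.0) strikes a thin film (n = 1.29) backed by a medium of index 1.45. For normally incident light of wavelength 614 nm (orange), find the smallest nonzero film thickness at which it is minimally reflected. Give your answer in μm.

0.119 μm

At the upper boundary (n = 1.0 to n = 1.29) the reflected ray undergoes a half-wave phase shift.
Ray reflecting at the bottom interface goes from n = 1.29 toward n = 1.45: a half-wave phase shift.
The two reflections carry the same phase change, so no net offset.
So the condition for destructive reflection is 2 n t = (m + ½) λ.
Minimum at m = 0: t = λ / (4 n) = 614 / (4 × 1.29) = 119 nm.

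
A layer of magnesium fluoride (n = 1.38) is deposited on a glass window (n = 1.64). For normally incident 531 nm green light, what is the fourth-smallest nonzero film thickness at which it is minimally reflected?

Ray reflecting at the top interface goes from n = 1.0 toward n = 1.38: a half-wave phase shift.
At the lower boundary (n = 1.38 to n = 1.64) the reflected ray undergoes a half-wave phase shift.
The two reflections carry the same phase change, so no net offset.
With no net inversion, destructive interference in reflection requires 2 n t = (m + ½) λ.
The fourth-smallest nonzero thickness corresponds to m = 3: t = (m + ½) λ / (2 n) = 3.50 × 531 / (2 × 1.38) = 673 nm.

673 nm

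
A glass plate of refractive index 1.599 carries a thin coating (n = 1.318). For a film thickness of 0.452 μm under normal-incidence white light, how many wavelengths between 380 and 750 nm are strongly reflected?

At the upper boundary (n = 1.0 to n = 1.318) the reflected ray undergoes a half-wave phase shift.
At the lower boundary (n = 1.318 to n = 1.599) the reflected ray undergoes a half-wave phase shift.
Zero or two π shifts → no net half-wave offset.
With no net inversion, constructive interference in reflection requires 2 n t = m λ.
λ = 2 n t / m = 1191 / m nm.
m=1: 1191 nm (IR); m=2: 596 nm (visible); m=3: 397 nm (visible); m=4: 298 nm (UV).

2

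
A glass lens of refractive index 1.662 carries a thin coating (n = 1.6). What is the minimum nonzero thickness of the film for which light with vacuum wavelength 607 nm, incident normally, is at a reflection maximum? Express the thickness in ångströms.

At the upper boundary (n = 1.0 to n = 1.6) the reflected ray undergoes a half-wave phase shift.
Ray reflecting at the bottom interface goes from n = 1.6 toward n = 1.662: a half-wave phase shift.
Zero or two π shifts → no net half-wave offset.
For maximum reflection here: 2 n t = m λ.
Minimum nonzero at m = 1: t = λ / (2 n) = 607 / (2 × 1.6) = 190 nm.

1897 Å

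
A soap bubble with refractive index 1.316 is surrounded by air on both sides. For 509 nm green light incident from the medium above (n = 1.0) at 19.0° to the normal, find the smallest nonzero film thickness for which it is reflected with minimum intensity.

200 nm

At the upper boundary (n = 1.0 to n = 1.316) the reflected ray undergoes a half-wave phase shift.
Ray reflecting at the bottom interface goes from n = 1.316 toward n = 1.0: no phase shift.
The two reflections differ by half a wavelength.
So the condition for destructive reflection is 2 n t cos θ_r = m λ.
Snell's law: 1.0 sin 19.0° = 1.316 sin θ_r → sin θ_r = 0.247, cos θ_r = 0.969.
Minimum nonzero at m = 1: t = λ / (2 n cos θ_r) = 509 / (2 × 1.316 × 0.969) = 200 nm.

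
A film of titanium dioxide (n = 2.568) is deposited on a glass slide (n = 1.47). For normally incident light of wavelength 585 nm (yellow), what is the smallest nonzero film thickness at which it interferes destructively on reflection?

Ray reflecting at the top interface goes from n = 1.0 toward n = 2.568: a half-wave phase shift.
Ray reflecting at the bottom interface goes from n = 2.568 toward n = 1.47: no phase shift.
Exactly one π shift → a net half-wave offset.
So the condition for destructive reflection is 2 n t = m λ.
The smallest nonzero thickness corresponds to m = 1: t = m λ / (2 n) = 1.00 × 585 / (2 × 2.568) = 114 nm.

114 nm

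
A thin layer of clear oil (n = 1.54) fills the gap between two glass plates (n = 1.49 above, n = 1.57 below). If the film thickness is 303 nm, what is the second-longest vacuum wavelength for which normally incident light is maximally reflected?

467 nm

At the upper boundary (n = 1.49 to n = 1.54) the reflected ray undergoes a half-wave phase shift.
At the lower boundary (n = 1.54 to n = 1.57) the reflected ray undergoes a half-wave phase shift.
The two reflections carry the same phase change, so no net offset.
For bright reflection here: 2 n t = m λ.
λ = 2 n t / m. The second-longest wavelength is m = 2: λ = 2 × 1.54 × 303 / 2.00 = 467 nm.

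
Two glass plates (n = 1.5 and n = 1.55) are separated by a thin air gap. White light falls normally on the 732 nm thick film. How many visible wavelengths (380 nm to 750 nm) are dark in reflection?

Ray reflecting at the top interface goes from n = 1.5 toward n = 1.0: no phase shift.
At the lower boundary (n = 1.0 to n = 1.55) the reflected ray undergoes a half-wave phase shift.
Net: one phase inversion between the two reflected rays.
So the condition for destructive reflection is 2 n t = m λ.
λ = 2 n t / m = 1464 / m nm.
m=1: 1464 nm (IR); m=2: 732 nm (visible); m=3: 488 nm (visible); m=4: 366 nm (UV).

2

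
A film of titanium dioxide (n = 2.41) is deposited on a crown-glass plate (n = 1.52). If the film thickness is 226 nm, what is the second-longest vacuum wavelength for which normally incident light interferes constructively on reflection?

726 nm

At the upper boundary (n = 1.0 to n = 2.41) the reflected ray undergoes a half-wave phase shift.
Ray reflecting at the bottom interface goes from n = 2.41 toward n = 1.52: no phase shift.
The two reflections differ by half a wavelength.
For strong reflection here: 2 n t = (m + ½) λ.
λ = 2 n t / (m + ½). The second-longest wavelength is m = 1: λ = 2 × 2.41 × 226 / 1.50 = 726 nm.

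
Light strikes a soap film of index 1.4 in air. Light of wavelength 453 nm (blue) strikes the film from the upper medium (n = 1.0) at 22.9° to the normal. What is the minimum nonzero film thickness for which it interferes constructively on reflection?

Top surface (1.0 → 1.4): reflection off a higher-index medium gives a half-wave phase shift.
Ray reflecting at the bottom interface goes from n = 1.4 toward n = 1.0: no phase shift.
The two reflections differ by half a wavelength.
For bright reflection here: 2 n t cos θ_r = (m + ½) λ.
Snell's law: 1.0 sin 22.9° = 1.4 sin θ_r → sin θ_r = 0.278, cos θ_r = 0.961.
Minimum at m = 0: t = λ / (4 n cos θ_r) = 453 / (4 × 1.4 × 0.961) = 84.2 nm.

84.2 nm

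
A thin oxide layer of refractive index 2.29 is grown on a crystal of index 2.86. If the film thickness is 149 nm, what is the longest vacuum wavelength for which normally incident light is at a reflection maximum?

Top surface (1.0 → 2.29): reflection off a higher-index medium gives a half-wave phase shift.
Ray reflecting at the bottom interface goes from n = 2.29 toward n = 2.86: a half-wave phase shift.
The two reflections carry the same phase change, so no net offset.
For bright reflection here: 2 n t = m λ.
λ = 2 n t / m. The longest wavelength is m = 1: λ = 2 × 2.29 × 149 / 1.00 = 682 nm.

682 nm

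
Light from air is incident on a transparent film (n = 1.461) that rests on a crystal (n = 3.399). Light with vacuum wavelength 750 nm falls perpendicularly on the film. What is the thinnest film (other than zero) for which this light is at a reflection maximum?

At the upper boundary (n = 1.0 to n = 1.461) the reflected ray undergoes a half-wave phase shift.
Bottom surface (1.461 → 3.399): reflection off a higher-index medium gives a half-wave phase shift.
The two reflections carry the same phase change, so no net offset.
For bright reflection here: 2 n t = m λ.
Minimum nonzero at m = 1: t = λ / (2 n) = 750 / (2 × 1.461) = 257 nm.

257 nm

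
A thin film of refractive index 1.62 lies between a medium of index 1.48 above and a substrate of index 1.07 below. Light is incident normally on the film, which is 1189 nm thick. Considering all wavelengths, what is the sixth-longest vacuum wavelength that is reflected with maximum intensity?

700 nm

At the upper boundary (n = 1.48 to n = 1.62) the reflected ray undergoes a half-wave phase shift.
At the lower boundary (n = 1.62 to n = 1.07) the reflected ray undergoes no phase shift.
The two reflections differ by half a wavelength.
For strong reflection here: 2 n t = (m + ½) λ.
λ = 2 n t / (m + ½). The sixth-longest wavelength is m = 5: λ = 2 × 1.62 × 1189 / 5.50 = 700 nm.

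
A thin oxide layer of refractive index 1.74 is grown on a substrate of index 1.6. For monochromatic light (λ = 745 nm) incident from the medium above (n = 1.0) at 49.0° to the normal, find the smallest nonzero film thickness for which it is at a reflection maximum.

Ray reflecting at the top interface goes from n = 1.0 toward n = 1.74: a half-wave phase shift.
At the lower boundary (n = 1.74 to n = 1.6) the reflected ray undergoes no phase shift.
Exactly one π shift → a net half-wave offset.
With one net inversion, constructive interference in reflection requires 2 n t cos θ_r = (m + ½) λ.
Snell's law: 1.0 sin 49.0° = 1.74 sin θ_r → sin θ_r = 0.434, cos θ_r = 0.901.
Minimum at m = 0: t = λ / (4 n cos θ_r) = 745 / (4 × 1.74 × 0.901) = 119 nm.

119 nm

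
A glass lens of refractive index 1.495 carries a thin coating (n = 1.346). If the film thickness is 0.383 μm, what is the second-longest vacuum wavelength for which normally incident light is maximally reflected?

516 nm

At the upper boundary (n = 1.0 to n = 1.346) the reflected ray undergoes a half-wave phase shift.
At the lower boundary (n = 1.346 to n = 1.495) the reflected ray undergoes a half-wave phase shift.
Zero or two π shifts → no net half-wave offset.
So the condition for constructive reflection is 2 n t = m λ.
λ = 2 n t / m. The second-longest wavelength is m = 2: λ = 2 × 1.346 × 383 / 2.00 = 516 nm.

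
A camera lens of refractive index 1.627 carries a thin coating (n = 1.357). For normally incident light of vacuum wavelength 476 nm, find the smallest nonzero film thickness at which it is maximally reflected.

Ray reflecting at the top interface goes from n = 1.0 toward n = 1.357: a half-wave phase shift.
At the lower boundary (n = 1.357 to n = 1.627) the reflected ray undergoes a half-wave phase shift.
Zero or two π shifts → no net half-wave offset.
So the condition for constructive reflection is 2 n t = m λ.
Minimum nonzero at m = 1: t = λ / (2 n) = 476 / (2 × 1.357) = 175 nm.

175 nm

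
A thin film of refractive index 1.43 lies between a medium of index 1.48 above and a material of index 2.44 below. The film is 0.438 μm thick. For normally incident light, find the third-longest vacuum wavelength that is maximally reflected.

At the upper boundary (n = 1.48 to n = 1.43) the reflected ray undergoes no phase shift.
At the lower boundary (n = 1.43 to n = 2.44) the reflected ray undergoes a half-wave phase shift.
Exactly one π shift → a net half-wave offset.
So the condition for constructive reflection is 2 n t = (m + ½) λ.
λ = 2 n t / (m + ½). The third-longest wavelength is m = 2: λ = 2 × 1.43 × 438 / 2.50 = 501 nm.

501 nm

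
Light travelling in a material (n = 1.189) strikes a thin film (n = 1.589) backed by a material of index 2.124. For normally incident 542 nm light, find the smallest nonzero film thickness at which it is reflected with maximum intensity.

171 nm

Top surface (1.189 → 1.589): reflection off a higher-index medium gives a half-wave phase shift.
At the lower boundary (n = 1.589 to n = 2.124) the reflected ray undergoes a half-wave phase shift.
The two reflections carry the same phase change, so no net offset.
With no net inversion, constructive interference in reflection requires 2 n t = m λ.
Minimum nonzero at m = 1: t = λ / (2 n) = 542 / (2 × 1.589) = 171 nm.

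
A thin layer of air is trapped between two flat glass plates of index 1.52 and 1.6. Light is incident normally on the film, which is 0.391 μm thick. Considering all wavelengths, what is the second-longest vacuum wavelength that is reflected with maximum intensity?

521 nm

At the upper boundary (n = 1.52 to n = 1.0) the reflected ray undergoes no phase shift.
Ray reflecting at the bottom interface goes from n = 1.0 toward n = 1.6: a half-wave phase shift.
The two reflections differ by half a wavelength.
So the condition for constructive reflection is 2 n t = (m + ½) λ.
λ = 2 n t / (m + ½). The second-longest wavelength is m = 1: λ = 2 × 1.0 × 391 / 1.50 = 521 nm.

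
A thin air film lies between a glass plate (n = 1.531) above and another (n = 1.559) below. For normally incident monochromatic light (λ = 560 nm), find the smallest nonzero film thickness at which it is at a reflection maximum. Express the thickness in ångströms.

Top surface (1.531 → 1.0): reflection off a lower-index medium gives no phase shift.
Ray reflecting at the bottom interface goes from n = 1.0 toward n = 1.559: a half-wave phase shift.
The two reflections differ by half a wavelength.
With one net inversion, constructive interference in reflection requires 2 n t = (m + ½) λ.
Minimum at m = 0: t = λ / (4 n) = 560 / (4 × 1.0) = 140 nm.

1400 Å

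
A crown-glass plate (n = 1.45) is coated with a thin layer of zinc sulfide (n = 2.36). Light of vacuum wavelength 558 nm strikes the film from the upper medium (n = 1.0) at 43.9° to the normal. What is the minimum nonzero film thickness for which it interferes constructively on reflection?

At the upper boundary (n = 1.0 to n = 2.36) the reflected ray undergoes a half-wave phase shift.
Bottom surface (2.36 → 1.45): reflection off a lower-index medium gives no phase shift.
Net: one phase inversion between the two reflected rays.
With one net inversion, constructive interference in reflection requires 2 n t cos θ_r = (m + ½) λ.
Snell's law: 1.0 sin 43.9° = 2.36 sin θ_r → sin θ_r = 0.294, cos θ_r = 0.956.
Minimum at m = 0: t = λ / (4 n cos θ_r) = 558 / (4 × 2.36 × 0.956) = 61.8 nm.

61.8 nm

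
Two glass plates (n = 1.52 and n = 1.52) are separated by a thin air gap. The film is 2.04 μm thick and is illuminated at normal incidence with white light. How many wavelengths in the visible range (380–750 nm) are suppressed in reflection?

At the upper boundary (n = 1.52 to n = 1.0) the reflected ray undergoes no phase shift.
Bottom surface (1.0 → 1.52): reflection off a higher-index medium gives a half-wave phase shift.
Exactly one π shift → a net half-wave offset.
So the condition for destructive reflection is 2 n t = m λ.
λ = 2 n t / m = 4080 / m nm.
m=5: 816 nm (IR); m=6: 680 nm (visible); m=7: 583 nm (visible); m=8: 510 nm (visible); m=9: 453 nm (visible); m=10: 408 nm (visible); m=11: 371 nm (UV).

5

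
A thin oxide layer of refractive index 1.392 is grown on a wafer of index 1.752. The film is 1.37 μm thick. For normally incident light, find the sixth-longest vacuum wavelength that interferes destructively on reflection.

693 nm

Top surface (1.0 → 1.392): reflection off a higher-index medium gives a half-wave phase shift.
At the lower boundary (n = 1.392 to n = 1.752) the reflected ray undergoes a half-wave phase shift.
The two reflections carry the same phase change, so no net offset.
For dark reflection here: 2 n t = (m + ½) λ.
λ = 2 n t / (m + ½). The sixth-longest wavelength is m = 5: λ = 2 × 1.392 × 1370 / 5.50 = 693 nm.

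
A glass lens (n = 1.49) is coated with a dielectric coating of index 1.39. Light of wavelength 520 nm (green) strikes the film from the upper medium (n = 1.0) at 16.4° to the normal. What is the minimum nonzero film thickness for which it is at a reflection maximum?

Top surface (1.0 → 1.39): reflection off a higher-index medium gives a half-wave phase shift.
Bottom surface (1.39 → 1.49): reflection off a higher-index medium gives a half-wave phase shift.
The two reflections carry the same phase change, so no net offset.
With no net inversion, constructive interference in reflection requires 2 n t cos θ_r = m λ.
Snell's law: 1.0 sin 16.4° = 1.39 sin θ_r → sin θ_r = 0.203, cos θ_r = 0.979.
Minimum nonzero at m = 1: t = λ / (2 n cos θ_r) = 520 / (2 × 1.39 × 0.979) = 191 nm.

191 nm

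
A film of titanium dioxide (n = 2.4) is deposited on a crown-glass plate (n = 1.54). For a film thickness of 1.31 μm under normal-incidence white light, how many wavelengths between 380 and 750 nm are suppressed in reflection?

Ray reflecting at the top interface goes from n = 1.0 toward n = 2.4: a half-wave phase shift.
Ray reflecting at the bottom interface goes from n = 2.4 toward n = 1.54: no phase shift.
The two reflections differ by half a wavelength.
With one net inversion, destructive interference in reflection requires 2 n t = m λ.
λ = 2 n t / m = 6288 / m nm.
m=8: 786 nm (IR); m=9: 699 nm (visible); m=10: 629 nm (visible); m=11: 572 nm (visible); m=12: 524 nm (visible); m=13: 484 nm (visible); m=14: 449 nm (visible); m=15: 419 nm (visible); m=16: 393 nm (visible); m=17: 370 nm (UV).

8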